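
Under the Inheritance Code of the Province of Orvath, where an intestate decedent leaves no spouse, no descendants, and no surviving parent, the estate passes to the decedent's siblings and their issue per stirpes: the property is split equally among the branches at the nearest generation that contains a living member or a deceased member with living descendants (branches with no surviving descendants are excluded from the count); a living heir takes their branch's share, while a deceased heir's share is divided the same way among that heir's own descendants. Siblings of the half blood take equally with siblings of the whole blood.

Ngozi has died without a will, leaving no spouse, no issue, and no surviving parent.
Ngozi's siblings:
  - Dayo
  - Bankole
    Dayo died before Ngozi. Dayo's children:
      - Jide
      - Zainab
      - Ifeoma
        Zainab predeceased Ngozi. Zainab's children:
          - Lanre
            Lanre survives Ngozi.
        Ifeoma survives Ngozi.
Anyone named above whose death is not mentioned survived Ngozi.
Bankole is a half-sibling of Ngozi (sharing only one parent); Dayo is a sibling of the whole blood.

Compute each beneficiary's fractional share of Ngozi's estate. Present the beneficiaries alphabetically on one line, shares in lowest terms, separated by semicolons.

Bankole 1/2; Ifeoma 1/6; Jide 1/6; Lanre 1/6

No spouse, descendants, or parent survives, so the estate passes to Ngozi's siblings per stirpes.
Half-blood and whole-blood siblings take equally under the stated rule.
The estate is divided into 2 equal shares of 1/2 among Dayo, Bankole.
Dayo predeceased; the 1/2 allotted to Dayo's branch passes to Dayo's issue by representation.
The 1/2 is divided into 3 equal shares of 1/6 among Jide, Zainab, Ifeoma.
Jide is living and takes 1/6.
Zainab predeceased; the 1/6 allotted to Zainab's branch passes to Zainab's issue by representation.
Lanre is the sole taker at this level and receives the full 1/6.
Ifeoma is living and takes 1/6.
Bankole is living and takes 1/2.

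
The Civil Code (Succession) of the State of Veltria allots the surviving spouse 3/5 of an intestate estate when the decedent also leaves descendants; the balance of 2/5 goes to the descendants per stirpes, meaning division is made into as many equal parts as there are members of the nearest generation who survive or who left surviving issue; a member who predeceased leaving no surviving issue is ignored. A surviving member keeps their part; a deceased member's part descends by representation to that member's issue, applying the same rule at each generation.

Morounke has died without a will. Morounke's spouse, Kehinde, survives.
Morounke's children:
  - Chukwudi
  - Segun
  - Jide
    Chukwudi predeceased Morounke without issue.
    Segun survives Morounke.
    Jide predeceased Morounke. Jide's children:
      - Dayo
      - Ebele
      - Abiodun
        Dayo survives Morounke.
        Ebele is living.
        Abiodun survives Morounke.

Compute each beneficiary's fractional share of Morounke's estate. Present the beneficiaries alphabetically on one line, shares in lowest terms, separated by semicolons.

Kehinde, as surviving spouse, takes 3/5.
The remaining 2/5 passes to Morounke's descendants per stirpes.
Chukwudi left no surviving issue, so that branch lapses and is disregarded.
The 2/5 is divided into 2 equal shares of 1/5 among Segun, Jide.
Segun is living and takes 1/5.
Jide predeceased; the 1/5 allotted to Jide's branch passes to Jide's issue by representation.
The 1/5 is divided into 3 equal shares of 1/15 among Dayo, Ebele, Abiodun.
Dayo is living and takes 1/15.
Ebele is living and takes 1/15.
Abiodun is living and takes 1/15.

Abiodun 1/15; Dayo 1/15; Ebele 1/15; Kehinde 3/5; Segun 1/5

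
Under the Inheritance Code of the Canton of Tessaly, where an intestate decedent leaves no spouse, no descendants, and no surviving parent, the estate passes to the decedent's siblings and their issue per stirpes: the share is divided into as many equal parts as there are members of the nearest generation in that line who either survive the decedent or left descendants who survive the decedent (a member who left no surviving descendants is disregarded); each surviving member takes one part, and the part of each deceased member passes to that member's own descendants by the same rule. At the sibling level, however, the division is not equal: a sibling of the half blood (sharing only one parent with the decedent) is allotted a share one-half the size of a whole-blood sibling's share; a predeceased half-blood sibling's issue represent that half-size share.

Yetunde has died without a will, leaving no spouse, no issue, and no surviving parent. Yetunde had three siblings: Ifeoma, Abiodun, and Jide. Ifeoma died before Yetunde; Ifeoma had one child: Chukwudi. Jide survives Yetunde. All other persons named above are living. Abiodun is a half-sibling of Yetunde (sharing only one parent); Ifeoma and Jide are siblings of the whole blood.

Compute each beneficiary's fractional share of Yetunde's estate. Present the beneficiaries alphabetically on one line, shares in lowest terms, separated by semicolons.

Abiodun 1/5; Chukwudi 2/5; Jide 2/5

No spouse, descendants, or parent survives, so the estate passes to Yetunde's siblings per stirpes.
Half-blood siblings count for one-half the weight of whole-blood siblings at the initial division.
Dividing 1 in proportion to weights (total weight 5/2): Ifeoma (weight 1) → 2/5; Abiodun (weight 1/2) → 1/5; Jide (weight 1) → 2/5.
Ifeoma predeceased; the 2/5 allotted to Ifeoma's branch passes to Ifeoma's issue by representation.
Chukwudi is the sole taker at this level and receives the full 2/5.
Abiodun is living and takes 1/5.
Jide is living and takes 2/5.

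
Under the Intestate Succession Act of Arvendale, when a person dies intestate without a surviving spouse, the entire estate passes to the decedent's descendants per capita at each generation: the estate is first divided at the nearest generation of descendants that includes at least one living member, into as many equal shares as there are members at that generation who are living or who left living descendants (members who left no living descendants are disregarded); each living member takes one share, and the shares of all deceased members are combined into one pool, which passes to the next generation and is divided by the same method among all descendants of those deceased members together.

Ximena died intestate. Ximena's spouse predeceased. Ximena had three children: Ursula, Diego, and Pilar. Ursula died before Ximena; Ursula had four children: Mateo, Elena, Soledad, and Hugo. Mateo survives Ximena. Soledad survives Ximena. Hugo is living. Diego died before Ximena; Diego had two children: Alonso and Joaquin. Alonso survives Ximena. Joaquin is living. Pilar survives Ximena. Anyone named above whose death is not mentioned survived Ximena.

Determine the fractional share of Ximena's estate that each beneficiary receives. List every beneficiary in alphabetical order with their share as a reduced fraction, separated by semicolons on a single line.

Alonso 1/9; Elena 1/9; Hugo 1/9; Joaquin 1/9; Mateo 1/9; Pilar 1/3; Soledad 1/9

There is no surviving spouse, so the entire estate passes to Ximena's descendants per capita at each generation.
At generation 1 (Ursula, Diego, Pilar) there are 3 shares of (1)/3 = 1/3 each.
Living: Pilar — each takes 1/3.
Deceased: Ursula and Diego. Their combined 2/3 is pooled and carried to generation 2.
At generation 2 (Mateo, Elena, Soledad, Hugo, Alonso, Joaquin) there are 6 shares of (2/3)/6 = 1/9 each.
Living: Mateo, Elena, Soledad, Hugo, Alonso, and Joaquin — each takes 1/9.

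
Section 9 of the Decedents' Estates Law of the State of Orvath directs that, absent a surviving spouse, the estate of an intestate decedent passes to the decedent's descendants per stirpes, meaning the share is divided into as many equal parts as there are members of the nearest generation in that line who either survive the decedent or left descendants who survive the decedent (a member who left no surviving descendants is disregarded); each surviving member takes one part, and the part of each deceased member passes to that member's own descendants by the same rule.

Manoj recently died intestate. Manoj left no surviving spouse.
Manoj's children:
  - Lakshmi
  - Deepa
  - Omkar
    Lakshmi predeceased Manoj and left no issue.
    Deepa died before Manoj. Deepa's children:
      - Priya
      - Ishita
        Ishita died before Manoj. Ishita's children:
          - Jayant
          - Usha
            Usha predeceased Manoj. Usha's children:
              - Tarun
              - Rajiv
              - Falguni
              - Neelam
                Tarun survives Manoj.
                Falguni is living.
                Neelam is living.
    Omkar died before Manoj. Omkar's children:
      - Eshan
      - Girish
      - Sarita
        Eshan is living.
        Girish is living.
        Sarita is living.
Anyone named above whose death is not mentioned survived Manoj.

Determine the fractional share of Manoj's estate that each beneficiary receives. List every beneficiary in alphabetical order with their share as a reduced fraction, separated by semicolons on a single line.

There is no surviving spouse, so the entire estate passes to Manoj's descendants per stirpes.
Lakshmi left no surviving issue, so that branch lapses and is disregarded.
The estate is divided into 2 equal shares of 1/2 among Deepa, Omkar.
Deepa predeceased; the 1/2 allotted to Deepa's branch passes to Deepa's issue by representation.
The 1/2 is divided into 2 equal shares of 1/4 among Priya, Ishita.
Priya is living and takes 1/4.
Ishita predeceased; the 1/4 allotted to Ishita's branch passes to Ishita's issue by representation.
The 1/4 is divided into 2 equal shares of 1/8 among Jayant, Usha.
Jayant is living and takes 1/8.
Usha predeceased; the 1/8 allotted to Usha's branch passes to Usha's issue by representation.
The 1/8 is divided into 4 equal shares of 1/32 among Tarun, Rajiv, Falguni, Neelam.
Tarun is living and takes 1/32.
Rajiv is living and takes 1/32.
Falguni is living and takes 1/32.
Neelam is living and takes 1/32.
Omkar predeceased; the 1/2 allotted to Omkar's branch passes to Omkar's issue by representation.
The 1/2 is divided into 3 equal shares of 1/6 among Eshan, Girish, Sarita.
Eshan is living and takes 1/6.
Girish is living and takes 1/6.
Sarita is living and takes 1/6.

Eshan 1/6; Falguni 1/32; Girish 1/6; Jayant 1/8; Neelam 1/32; Priya 1/4; Rajiv 1/32; Sarita 1/6; Tarun 1/32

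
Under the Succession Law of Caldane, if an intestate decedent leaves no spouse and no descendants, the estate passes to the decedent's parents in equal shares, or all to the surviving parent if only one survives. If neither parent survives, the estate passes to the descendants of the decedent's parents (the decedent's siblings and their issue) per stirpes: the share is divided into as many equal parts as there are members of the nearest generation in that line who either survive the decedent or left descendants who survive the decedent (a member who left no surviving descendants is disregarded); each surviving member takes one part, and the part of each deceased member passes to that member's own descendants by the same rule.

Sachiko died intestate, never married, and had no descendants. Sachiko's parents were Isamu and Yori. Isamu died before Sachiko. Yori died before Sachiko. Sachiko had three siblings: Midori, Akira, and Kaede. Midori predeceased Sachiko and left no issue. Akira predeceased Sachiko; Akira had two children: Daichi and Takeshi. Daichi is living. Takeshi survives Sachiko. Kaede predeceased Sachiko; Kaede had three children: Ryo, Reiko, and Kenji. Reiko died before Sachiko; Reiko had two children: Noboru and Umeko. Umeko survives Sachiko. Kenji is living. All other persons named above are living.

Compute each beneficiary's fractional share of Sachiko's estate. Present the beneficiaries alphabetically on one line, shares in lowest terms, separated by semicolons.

Neither parent survives and there are no descendants, so the estate passes to Sachiko's siblings and their issue per stirpes.
Midori left no surviving issue, so that branch lapses and is disregarded.
The estate is divided into 2 equal shares of 1/2 among Akira, Kaede.
Akira predeceased; the 1/2 allotted to Akira's branch passes to Akira's issue by representation.
The 1/2 is divided into 2 equal shares of 1/4 among Daichi, Takeshi.
Daichi is living and takes 1/4.
Takeshi is living and takes 1/4.
Kaede predeceased; the 1/2 allotted to Kaede's branch passes to Kaede's issue by representation.
The 1/2 is divided into 3 equal shares of 1/6 among Ryo, Reiko, Kenji.
Ryo is living and takes 1/6.
Reiko predeceased; the 1/6 allotted to Reiko's branch passes to Reiko's issue by representation.
The 1/6 is divided into 2 equal shares of 1/12 among Noboru, Umeko.
Noboru is living and takes 1/12.
Umeko is living and takes 1/12.
Kenji is living and takes 1/6.

Daichi 1/4; Kenji 1/6; Noboru 1/12; Ryo 1/6; Takeshi 1/4; Umeko 1/12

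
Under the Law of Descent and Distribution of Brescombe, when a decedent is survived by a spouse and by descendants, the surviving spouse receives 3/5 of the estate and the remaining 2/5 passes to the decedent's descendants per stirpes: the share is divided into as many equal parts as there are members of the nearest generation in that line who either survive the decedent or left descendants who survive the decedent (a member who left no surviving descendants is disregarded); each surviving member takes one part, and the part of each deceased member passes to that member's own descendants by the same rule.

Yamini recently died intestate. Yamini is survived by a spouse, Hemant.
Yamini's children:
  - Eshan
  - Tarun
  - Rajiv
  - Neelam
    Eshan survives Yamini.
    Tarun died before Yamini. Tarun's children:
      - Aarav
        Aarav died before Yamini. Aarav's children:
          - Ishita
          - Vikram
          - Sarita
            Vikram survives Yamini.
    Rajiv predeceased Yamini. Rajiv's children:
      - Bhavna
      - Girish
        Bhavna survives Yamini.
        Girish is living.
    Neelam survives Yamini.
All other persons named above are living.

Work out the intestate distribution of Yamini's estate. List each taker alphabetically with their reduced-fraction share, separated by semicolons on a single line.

Hemant, as surviving spouse, takes 3/5.
The remaining 2/5 passes to Yamini's descendants per stirpes.
The 2/5 is divided into 4 equal shares of 1/10 among Eshan, Tarun, Rajiv, Neelam.
Eshan is living and takes 1/10.
Tarun predeceased; the 1/10 allotted to Tarun's branch passes to Tarun's issue by representation.
Aarav's line is the sole branch at this level, so the full 1/10 passes to Aarav's issue by representation.
The 1/10 is divided into 3 equal shares of 1/30 among Ishita, Vikram, Sarita.
Ishita is living and takes 1/30.
Vikram is living and takes 1/30.
Sarita is living and takes 1/30.
Rajiv predeceased; the 1/10 allotted to Rajiv's branch passes to Rajiv's issue by representation.
The 1/10 is divided into 2 equal shares of 1/20 among Bhavna, Girish.
Bhavna is living and takes 1/20.
Girish is living and takes 1/20.
Neelam is living and takes 1/10.

Bhavna 1/20; Eshan 1/10; Girish 1/20; Hemant 3/5; Ishita 1/30; Neelam 1/10; Sarita 1/30; Vikram 1/30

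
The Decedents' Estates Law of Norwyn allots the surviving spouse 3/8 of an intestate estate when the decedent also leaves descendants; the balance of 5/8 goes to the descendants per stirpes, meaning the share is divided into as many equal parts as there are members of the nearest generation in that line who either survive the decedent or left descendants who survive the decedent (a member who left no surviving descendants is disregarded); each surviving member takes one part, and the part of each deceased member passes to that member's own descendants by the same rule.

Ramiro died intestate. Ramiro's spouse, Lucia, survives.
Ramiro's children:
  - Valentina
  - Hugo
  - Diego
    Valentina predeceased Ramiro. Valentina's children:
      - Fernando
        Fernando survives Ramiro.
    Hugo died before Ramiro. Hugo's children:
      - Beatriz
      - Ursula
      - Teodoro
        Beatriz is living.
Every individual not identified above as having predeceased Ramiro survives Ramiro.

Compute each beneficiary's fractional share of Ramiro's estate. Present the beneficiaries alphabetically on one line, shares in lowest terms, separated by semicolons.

Beatriz 5/72; Diego 5/24; Fernando 5/24; Lucia 3/8; Teodoro 5/72; Ursula 5/72

Lucia, as surviving spouse, takes 3/8.
The remaining 5/8 passes to Ramiro's descendants per stirpes.
The 5/8 is divided into 3 equal shares of 5/24 among Valentina, Hugo, Diego.
Valentina predeceased; the 5/24 allotted to Valentina's branch passes to Valentina's issue by representation.
Fernando is the sole taker at this level and receives the full 5/24.
Hugo predeceased; the 5/24 allotted to Hugo's branch passes to Hugo's issue by representation.
The 5/24 is divided into 3 equal shares of 5/72 among Beatriz, Ursula, Teodoro.
Beatriz is living and takes 5/72.
Ursula is living and takes 5/72.
Teodoro is living and takes 5/72.
Diego is living and takes 5/24.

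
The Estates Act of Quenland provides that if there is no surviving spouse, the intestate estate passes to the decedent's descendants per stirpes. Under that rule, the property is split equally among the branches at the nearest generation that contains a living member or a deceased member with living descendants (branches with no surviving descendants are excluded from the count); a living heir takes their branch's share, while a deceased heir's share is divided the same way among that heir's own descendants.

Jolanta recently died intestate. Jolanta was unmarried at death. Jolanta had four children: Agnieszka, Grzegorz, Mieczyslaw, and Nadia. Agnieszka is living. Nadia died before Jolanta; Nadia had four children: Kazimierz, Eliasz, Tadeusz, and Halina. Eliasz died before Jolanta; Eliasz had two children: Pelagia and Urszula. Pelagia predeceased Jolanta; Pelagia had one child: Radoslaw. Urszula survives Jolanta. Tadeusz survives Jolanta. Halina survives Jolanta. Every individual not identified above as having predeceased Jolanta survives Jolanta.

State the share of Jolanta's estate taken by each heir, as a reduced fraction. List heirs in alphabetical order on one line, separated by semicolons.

There is no surviving spouse, so the entire estate passes to Jolanta's descendants per stirpes.
The estate is divided into 4 equal shares of 1/4 among Agnieszka, Grzegorz, Mieczyslaw, Nadia.
Agnieszka is living and takes 1/4.
Grzegorz is living and takes 1/4.
Mieczyslaw is living and takes 1/4.
Nadia predeceased; the 1/4 allotted to Nadia's branch passes to Nadia's issue by representation.
The 1/4 is divided into 4 equal shares of 1/16 among Kazimierz, Eliasz, Tadeusz, Halina.
Kazimierz is living and takes 1/16.
Eliasz predeceased; the 1/16 allotted to Eliasz's branch passes to Eliasz's issue by representation.
The 1/16 is divided into 2 equal shares of 1/32 among Pelagia, Urszula.
Pelagia predeceased; the 1/32 allotted to Pelagia's branch passes to Pelagia's issue by representation.
Radoslaw is the sole taker at this level and receives the full 1/32.
Urszula is living and takes 1/32.
Tadeusz is living and takes 1/16.
Halina is living and takes 1/16.

Agnieszka 1/4; Grzegorz 1/4; Halina 1/16; Kazimierz 1/16; Mieczyslaw 1/4; Radoslaw 1/32; Tadeusz 1/16; Urszula 1/32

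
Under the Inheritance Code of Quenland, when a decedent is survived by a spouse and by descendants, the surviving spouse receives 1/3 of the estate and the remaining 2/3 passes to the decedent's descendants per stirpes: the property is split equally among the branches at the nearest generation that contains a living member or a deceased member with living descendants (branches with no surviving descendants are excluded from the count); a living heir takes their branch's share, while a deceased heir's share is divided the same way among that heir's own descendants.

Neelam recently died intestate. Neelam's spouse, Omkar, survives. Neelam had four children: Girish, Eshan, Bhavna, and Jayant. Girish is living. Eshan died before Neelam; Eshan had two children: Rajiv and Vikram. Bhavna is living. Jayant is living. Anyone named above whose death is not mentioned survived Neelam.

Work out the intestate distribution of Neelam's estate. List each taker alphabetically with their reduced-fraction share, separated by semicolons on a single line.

Bhavna 1/6; Girish 1/6; Jayant 1/6; Omkar 1/3; Rajiv 1/12; Vikram 1/12

Omkar, as surviving spouse, takes 1/3.
The remaining 2/3 passes to Neelam's descendants per stirpes.
The 2/3 is divided into 4 equal shares of 1/6 among Girish, Eshan, Bhavna, Jayant.
Girish is living and takes 1/6.
Eshan predeceased; the 1/6 allotted to Eshan's branch passes to Eshan's issue by representation.
The 1/6 is divided into 2 equal shares of 1/12 among Rajiv, Vikram.
Rajiv is living and takes 1/12.
Vikram is living and takes 1/12.
Bhavna is living and takes 1/6.
Jayant is living and takes 1/6.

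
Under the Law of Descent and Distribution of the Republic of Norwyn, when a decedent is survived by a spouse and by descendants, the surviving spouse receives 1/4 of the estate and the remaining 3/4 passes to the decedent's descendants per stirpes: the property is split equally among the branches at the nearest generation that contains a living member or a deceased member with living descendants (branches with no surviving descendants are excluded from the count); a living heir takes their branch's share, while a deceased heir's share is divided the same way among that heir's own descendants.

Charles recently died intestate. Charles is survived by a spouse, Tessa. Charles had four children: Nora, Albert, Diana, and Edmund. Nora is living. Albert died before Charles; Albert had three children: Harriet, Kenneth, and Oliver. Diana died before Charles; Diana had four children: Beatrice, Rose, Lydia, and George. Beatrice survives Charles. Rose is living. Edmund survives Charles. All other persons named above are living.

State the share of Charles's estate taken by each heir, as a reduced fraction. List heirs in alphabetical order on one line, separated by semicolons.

Tessa, as surviving spouse, takes 1/4.
The remaining 3/4 passes to Charles's descendants per stirpes.
The 3/4 is divided into 4 equal shares of 3/16 among Nora, Albert, Diana, Edmund.
Nora is living and takes 3/16.
Albert predeceased; the 3/16 allotted to Albert's branch passes to Albert's issue by representation.
The 3/16 is divided into 3 equal shares of 1/16 among Harriet, Kenneth, Oliver.
Harriet is living and takes 1/16.
Kenneth is living and takes 1/16.
Oliver is living and takes 1/16.
Diana predeceased; the 3/16 allotted to Diana's branch passes to Diana's issue by representation.
The 3/16 is divided into 4 equal shares of 3/64 among Beatrice, Rose, Lydia, George.
Beatrice is living and takes 3/64.
Rose is living and takes 3/64.
Lydia is living and takes 3/64.
George is living and takes 3/64.
Edmund is living and takes 3/16.

Beatrice 3/64; Edmund 3/16; George 3/64; Harriet 1/16; Kenneth 1/16; Lydia 3/64; Nora 3/16; Oliver 1/16; Rose 3/64; Tessa 1/4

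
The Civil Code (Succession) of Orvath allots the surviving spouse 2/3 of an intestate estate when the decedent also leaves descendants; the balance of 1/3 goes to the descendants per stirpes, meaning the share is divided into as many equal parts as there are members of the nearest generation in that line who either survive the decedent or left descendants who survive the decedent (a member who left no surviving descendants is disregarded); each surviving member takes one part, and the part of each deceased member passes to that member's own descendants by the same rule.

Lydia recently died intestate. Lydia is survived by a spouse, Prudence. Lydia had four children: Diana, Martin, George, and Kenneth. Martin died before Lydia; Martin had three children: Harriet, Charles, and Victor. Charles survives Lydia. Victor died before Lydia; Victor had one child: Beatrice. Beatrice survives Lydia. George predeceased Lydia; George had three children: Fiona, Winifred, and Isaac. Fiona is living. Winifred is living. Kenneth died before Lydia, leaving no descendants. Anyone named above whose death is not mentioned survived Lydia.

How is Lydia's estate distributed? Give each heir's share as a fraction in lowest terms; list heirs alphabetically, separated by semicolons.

Prudence, as surviving spouse, takes 2/3.
The remaining 1/3 passes to Lydia's descendants per stirpes.
Kenneth left no surviving issue, so that branch lapses and is disregarded.
The 1/3 is divided into 3 equal shares of 1/9 among Diana, Martin, George.
Diana is living and takes 1/9.
Martin predeceased; the 1/9 allotted to Martin's branch passes to Martin's issue by representation.
The 1/9 is divided into 3 equal shares of 1/27 among Harriet, Charles, Victor.
Harriet is living and takes 1/27.
Charles is living and takes 1/27.
Victor predeceased; the 1/27 allotted to Victor's branch passes to Victor's issue by representation.
Beatrice is the sole taker at this level and receives the full 1/27.
George predeceased; the 1/9 allotted to George's branch passes to George's issue by representation.
The 1/9 is divided into 3 equal shares of 1/27 among Fiona, Winifred, Isaac.
Fiona is living and takes 1/27.
Winifred is living and takes 1/27.
Isaac is living and takes 1/27.

Beatrice 1/27; Charles 1/27; Diana 1/9; Fiona 1/27; Harriet 1/27; Isaac 1/27; Prudence 2/3; Winifred 1/27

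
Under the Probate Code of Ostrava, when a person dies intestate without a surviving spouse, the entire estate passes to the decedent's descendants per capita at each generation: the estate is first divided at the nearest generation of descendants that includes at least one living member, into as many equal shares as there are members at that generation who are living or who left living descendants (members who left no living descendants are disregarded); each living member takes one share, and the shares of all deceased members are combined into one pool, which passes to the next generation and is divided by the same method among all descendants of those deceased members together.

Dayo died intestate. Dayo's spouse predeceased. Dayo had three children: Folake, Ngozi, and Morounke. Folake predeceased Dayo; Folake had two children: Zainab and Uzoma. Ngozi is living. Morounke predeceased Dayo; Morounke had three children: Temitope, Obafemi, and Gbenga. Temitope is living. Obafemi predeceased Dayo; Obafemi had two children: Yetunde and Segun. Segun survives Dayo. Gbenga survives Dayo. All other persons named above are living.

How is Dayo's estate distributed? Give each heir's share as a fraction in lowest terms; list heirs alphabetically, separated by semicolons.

Gbenga 2/15; Ngozi 1/3; Segun 1/15; Temitope 2/15; Uzoma 2/15; Yetunde 1/15; Zainab 2/15

There is no surviving spouse, so the entire estate passes to Dayo's descendants per capita at each generation.
At generation 1 (Folake, Ngozi, Morounke) there are 3 shares of (1)/3 = 1/3 each.
Living: Ngozi — each takes 1/3.
Deceased: Folake and Morounke. Their combined 2/3 is pooled and carried to generation 2.
At generation 2 (Zainab, Uzoma, Temitope, Obafemi, Gbenga) there are 5 shares of (2/3)/5 = 2/15 each.
Living: Zainab, Uzoma, Temitope, and Gbenga — each takes 2/15.
Deceased: Obafemi. That 2/15 share is carried to generation 3.
At generation 3 (Yetunde, Segun) there are 2 shares of (2/15)/2 = 1/15 each.
Living: Yetunde and Segun — each takes 1/15.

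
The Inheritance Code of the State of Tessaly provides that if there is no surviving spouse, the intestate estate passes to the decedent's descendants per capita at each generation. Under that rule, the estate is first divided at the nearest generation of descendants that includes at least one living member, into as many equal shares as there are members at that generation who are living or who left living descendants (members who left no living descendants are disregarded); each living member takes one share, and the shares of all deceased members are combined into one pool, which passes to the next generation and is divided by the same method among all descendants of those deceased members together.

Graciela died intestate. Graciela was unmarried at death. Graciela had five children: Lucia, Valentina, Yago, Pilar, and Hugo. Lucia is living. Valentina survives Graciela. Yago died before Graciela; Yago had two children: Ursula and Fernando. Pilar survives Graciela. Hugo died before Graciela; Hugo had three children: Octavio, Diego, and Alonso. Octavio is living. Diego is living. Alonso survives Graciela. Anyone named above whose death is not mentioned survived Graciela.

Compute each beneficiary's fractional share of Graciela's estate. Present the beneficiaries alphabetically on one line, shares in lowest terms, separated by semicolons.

There is no surviving spouse, so the entire estate passes to Graciela's descendants per capita at each generation.
At generation 1 (Lucia, Valentina, Yago, Pilar, Hugo) there are 5 shares of (1)/5 = 1/5 each.
Living: Lucia, Valentina, and Pilar — each takes 1/5.
Deceased: Yago and Hugo. Their combined 2/5 is pooled and carried to generation 2.
At generation 2 (Ursula, Fernando, Octavio, Diego, Alonso) there are 5 shares of (2/5)/5 = 2/25 each.
Living: Ursula, Fernando, Octavio, Diego, and Alonso — each takes 2/25.

Alonso 2/25; Diego 2/25; Fernando 2/25; Lucia 1/5; Octavio 2/25; Pilar 1/5; Ursula 2/25; Valentina 1/5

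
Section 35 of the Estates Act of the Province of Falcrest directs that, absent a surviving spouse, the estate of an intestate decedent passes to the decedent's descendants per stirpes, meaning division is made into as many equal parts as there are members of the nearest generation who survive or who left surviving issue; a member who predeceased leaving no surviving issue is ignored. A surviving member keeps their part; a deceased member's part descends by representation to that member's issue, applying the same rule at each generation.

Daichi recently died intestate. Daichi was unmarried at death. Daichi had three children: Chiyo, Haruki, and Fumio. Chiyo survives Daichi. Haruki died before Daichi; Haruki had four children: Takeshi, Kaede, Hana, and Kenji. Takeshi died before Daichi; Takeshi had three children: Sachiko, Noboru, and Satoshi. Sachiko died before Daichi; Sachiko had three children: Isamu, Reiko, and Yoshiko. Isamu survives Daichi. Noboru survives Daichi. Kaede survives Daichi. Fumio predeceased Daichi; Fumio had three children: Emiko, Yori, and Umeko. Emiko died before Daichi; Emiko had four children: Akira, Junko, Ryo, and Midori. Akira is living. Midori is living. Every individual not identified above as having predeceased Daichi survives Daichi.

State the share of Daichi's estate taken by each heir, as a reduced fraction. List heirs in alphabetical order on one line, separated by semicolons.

Akira 1/36; Chiyo 1/3; Hana 1/12; Isamu 1/108; Junko 1/36; Kaede 1/12; Kenji 1/12; Midori 1/36; Noboru 1/36; Reiko 1/108; Ryo 1/36; Satoshi 1/36; Umeko 1/9; Yori 1/9; Yoshiko 1/108

There is no surviving spouse, so the entire estate passes to Daichi's descendants per stirpes.
The estate is divided into 3 equal shares of 1/3 among Chiyo, Haruki, Fumio.
Chiyo is living and takes 1/3.
Haruki predeceased; the 1/3 allotted to Haruki's branch passes to Haruki's issue by representation.
The 1/3 is divided into 4 equal shares of 1/12 among Takeshi, Kaede, Hana, Kenji.
Takeshi predeceased; the 1/12 allotted to Takeshi's branch passes to Takeshi's issue by representation.
The 1/12 is divided into 3 equal shares of 1/36 among Sachiko, Noboru, Satoshi.
Sachiko predeceased; the 1/36 allotted to Sachiko's branch passes to Sachiko's issue by representation.
The 1/36 is divided into 3 equal shares of 1/108 among Isamu, Reiko, Yoshiko.
Isamu is living and takes 1/108.
Reiko is living and takes 1/108.
Yoshiko is living and takes 1/108.
Noboru is living and takes 1/36.
Satoshi is living and takes 1/36.
Kaede is living and takes 1/12.
Hana is living and takes 1/12.
Kenji is living and takes 1/12.
Fumio predeceased; the 1/3 allotted to Fumio's branch passes to Fumio's issue by representation.
The 1/3 is divided into 3 equal shares of 1/9 among Emiko, Yori, Umeko.
Emiko predeceased; the 1/9 allotted to Emiko's branch passes to Emiko's issue by representation.
The 1/9 is divided into 4 equal shares of 1/36 among Akira, Junko, Ryo, Midori.
Akira is living and takes 1/36.
Junko is living and takes 1/36.
Ryo is living and takes 1/36.
Midori is living and takes 1/36.
Yori is living and takes 1/9.
Umeko is living and takes 1/9.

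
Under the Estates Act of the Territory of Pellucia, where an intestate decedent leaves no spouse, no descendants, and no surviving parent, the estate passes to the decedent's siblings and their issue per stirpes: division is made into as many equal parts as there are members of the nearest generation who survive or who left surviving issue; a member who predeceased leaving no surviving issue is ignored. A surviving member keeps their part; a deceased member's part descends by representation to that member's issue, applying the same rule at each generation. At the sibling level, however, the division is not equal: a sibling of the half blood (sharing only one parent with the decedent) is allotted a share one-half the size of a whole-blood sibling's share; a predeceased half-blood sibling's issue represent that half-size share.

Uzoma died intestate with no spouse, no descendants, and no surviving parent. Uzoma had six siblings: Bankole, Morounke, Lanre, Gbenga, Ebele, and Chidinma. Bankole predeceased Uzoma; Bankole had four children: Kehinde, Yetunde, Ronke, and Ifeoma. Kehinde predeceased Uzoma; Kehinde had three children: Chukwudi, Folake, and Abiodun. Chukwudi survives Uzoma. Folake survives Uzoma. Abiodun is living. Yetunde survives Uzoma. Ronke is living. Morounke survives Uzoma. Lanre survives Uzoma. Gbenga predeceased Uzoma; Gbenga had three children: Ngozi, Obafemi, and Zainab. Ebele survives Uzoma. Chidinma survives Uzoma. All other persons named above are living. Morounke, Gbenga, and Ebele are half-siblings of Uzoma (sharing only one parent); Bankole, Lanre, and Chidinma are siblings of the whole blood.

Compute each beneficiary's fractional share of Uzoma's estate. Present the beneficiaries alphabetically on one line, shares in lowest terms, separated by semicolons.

Abiodun 1/54; Chidinma 2/9; Chukwudi 1/54; Ebele 1/9; Folake 1/54; Ifeoma 1/18; Lanre 2/9; Morounke 1/9; Ngozi 1/27; Obafemi 1/27; Ronke 1/18; Yetunde 1/18; Zainab 1/27

No spouse, descendants, or parent survives, so the estate passes to Uzoma's siblings per stirpes.
Half-blood siblings count for one-half the weight of whole-blood siblings at the initial division.
Dividing 1 in proportion to weights (total weight 9/2): Bankole (weight 1) → 2/9; Morounke (weight 1/2) → 1/9; Lanre (weight 1) → 2/9; Gbenga (weight 1/2) → 1/9; Ebele (weight 1/2) → 1/9; Chidinma (weight 1) → 2/9.
Bankole predeceased; the 2/9 allotted to Bankole's branch passes to Bankole's issue by representation.
The 2/9 is divided into 4 equal shares of 1/18 among Kehinde, Yetunde, Ronke, Ifeoma.
Kehinde predeceased; the 1/18 allotted to Kehinde's branch passes to Kehinde's issue by representation.
The 1/18 is divided into 3 equal shares of 1/54 among Chukwudi, Folake, Abiodun.
Chukwudi is living and takes 1/54.
Folake is living and takes 1/54.
Abiodun is living and takes 1/54.
Yetunde is living and takes 1/18.
Ronke is living and takes 1/18.
Ifeoma is living and takes 1/18.
Morounke is living and takes 1/9.
Lanre is living and takes 2/9.
Gbenga predeceased; the 1/9 allotted to Gbenga's branch passes to Gbenga's issue by representation.
The 1/9 is divided into 3 equal shares of 1/27 among Ngozi, Obafemi, Zainab.
Ngozi is living and takes 1/27.
Obafemi is living and takes 1/27.
Zainab is living and takes 1/27.
Ebele is living and takes 1/9.
Chidinma is living and takes 2/9.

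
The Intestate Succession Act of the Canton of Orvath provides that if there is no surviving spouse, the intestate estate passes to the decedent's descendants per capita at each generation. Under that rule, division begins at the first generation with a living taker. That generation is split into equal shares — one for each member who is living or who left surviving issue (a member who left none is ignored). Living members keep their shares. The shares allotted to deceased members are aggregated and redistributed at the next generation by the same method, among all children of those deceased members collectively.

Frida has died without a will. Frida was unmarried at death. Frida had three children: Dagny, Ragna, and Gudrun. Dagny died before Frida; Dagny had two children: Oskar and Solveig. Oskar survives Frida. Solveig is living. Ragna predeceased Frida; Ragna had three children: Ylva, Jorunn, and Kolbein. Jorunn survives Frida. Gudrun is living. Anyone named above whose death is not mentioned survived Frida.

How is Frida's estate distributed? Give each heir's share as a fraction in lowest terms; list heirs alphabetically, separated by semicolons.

There is no surviving spouse, so the entire estate passes to Frida's descendants per capita at each generation.
At generation 1 (Dagny, Ragna, Gudrun) there are 3 shares of (1)/3 = 1/3 each.
Living: Gudrun — each takes 1/3.
Deceased: Dagny and Ragna. Their combined 2/3 is pooled and carried to generation 2.
At generation 2 (Oskar, Solveig, Ylva, Jorunn, Kolbein) there are 5 shares of (2/3)/5 = 2/15 each.
Living: Oskar, Solveig, Ylva, Jorunn, and Kolbein — each takes 2/15.

Gudrun 1/3; Jorunn 2/15; Kolbein 2/15; Oskar 2/15; Solveig 2/15; Ylva 2/15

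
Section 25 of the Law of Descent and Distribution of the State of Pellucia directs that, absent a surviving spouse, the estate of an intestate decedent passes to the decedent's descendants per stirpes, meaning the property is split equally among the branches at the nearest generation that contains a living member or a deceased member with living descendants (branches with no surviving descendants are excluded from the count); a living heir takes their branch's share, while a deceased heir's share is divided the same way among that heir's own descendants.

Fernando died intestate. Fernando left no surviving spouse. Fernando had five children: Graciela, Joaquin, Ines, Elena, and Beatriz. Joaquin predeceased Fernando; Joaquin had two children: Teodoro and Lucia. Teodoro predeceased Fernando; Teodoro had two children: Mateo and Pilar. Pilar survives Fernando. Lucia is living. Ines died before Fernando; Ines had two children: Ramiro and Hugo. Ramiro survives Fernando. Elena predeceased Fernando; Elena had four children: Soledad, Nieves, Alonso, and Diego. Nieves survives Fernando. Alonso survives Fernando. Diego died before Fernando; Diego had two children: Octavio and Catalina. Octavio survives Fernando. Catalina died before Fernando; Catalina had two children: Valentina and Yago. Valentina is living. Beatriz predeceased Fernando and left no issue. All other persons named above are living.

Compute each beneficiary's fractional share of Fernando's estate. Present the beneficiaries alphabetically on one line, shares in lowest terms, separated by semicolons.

Alonso 1/16; Graciela 1/4; Hugo 1/8; Lucia 1/8; Mateo 1/16; Nieves 1/16; Octavio 1/32; Pilar 1/16; Ramiro 1/8; Soledad 1/16; Valentina 1/64; Yago 1/64

There is no surviving spouse, so the entire estate passes to Fernando's descendants per stirpes.
Beatriz left no surviving issue, so that branch lapses and is disregarded.
The estate is divided into 4 equal shares of 1/4 among Graciela, Joaquin, Ines, Elena.
Graciela is living and takes 1/4.
Joaquin predeceased; the 1/4 allotted to Joaquin's branch passes to Joaquin's issue by representation.
The 1/4 is divided into 2 equal shares of 1/8 among Teodoro, Lucia.
Teodoro predeceased; the 1/8 allotted to Teodoro's branch passes to Teodoro's issue by representation.
The 1/8 is divided into 2 equal shares of 1/16 among Mateo, Pilar.
Mateo is living and takes 1/16.
Pilar is living and takes 1/16.
Lucia is living and takes 1/8.
Ines predeceased; the 1/4 allotted to Ines's branch passes to Ines's issue by representation.
The 1/4 is divided into 2 equal shares of 1/8 among Ramiro, Hugo.
Ramiro is living and takes 1/8.
Hugo is living and takes 1/8.
Elena predeceased; the 1/4 allotted to Elena's branch passes to Elena's issue by representation.
The 1/4 is divided into 4 equal shares of 1/16 among Soledad, Nieves, Alonso, Diego.
Soledad is living and takes 1/16.
Nieves is living and takes 1/16.
Alonso is living and takes 1/16.
Diego predeceased; the 1/16 allotted to Diego's branch passes to Diego's issue by representation.
The 1/16 is divided into 2 equal shares of 1/32 among Octavio, Catalina.
Octavio is living and takes 1/32.
Catalina predeceased; the 1/32 allotted to Catalina's branch passes to Catalina's issue by representation.
The 1/32 is divided into 2 equal shares of 1/64 among Valentina, Yago.
Valentina is living and takes 1/64.
Yago is living and takes 1/64.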